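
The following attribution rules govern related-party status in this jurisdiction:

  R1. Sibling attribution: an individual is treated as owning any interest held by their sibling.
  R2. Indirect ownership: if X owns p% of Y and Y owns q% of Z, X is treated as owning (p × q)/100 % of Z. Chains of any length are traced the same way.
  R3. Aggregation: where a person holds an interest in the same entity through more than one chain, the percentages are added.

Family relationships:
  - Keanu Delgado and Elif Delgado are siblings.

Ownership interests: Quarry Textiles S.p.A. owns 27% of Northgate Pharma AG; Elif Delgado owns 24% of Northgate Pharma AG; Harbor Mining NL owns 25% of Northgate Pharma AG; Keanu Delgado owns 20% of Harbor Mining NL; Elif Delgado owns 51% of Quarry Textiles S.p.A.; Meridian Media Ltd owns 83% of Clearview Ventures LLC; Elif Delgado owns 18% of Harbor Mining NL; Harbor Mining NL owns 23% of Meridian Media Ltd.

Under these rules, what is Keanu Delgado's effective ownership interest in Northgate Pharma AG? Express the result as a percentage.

47.27%

By sibling attribution (R1), Keanu Delgado is treated as also owning Elif Delgado's interest in Harbor Mining NL, giving 20% + 18% = 38%.
By sibling attribution (R1), Keanu Delgado is treated as owning Elif Delgado's 51% interest in Quarry Textiles S.p.A.
By sibling attribution (R1), Keanu Delgado is treated as owning Elif Delgado's 24% interest in Northgate Pharma AG.
Chain via Harbor Mining NL (R2): 38% × 25% = 9.5% of Northgate Pharma AG.
Chain via Quarry Textiles S.p.A. (R2): 51% × 27% = 13.77% of Northgate Pharma AG.
Direct interest in Northgate Pharma AG: 24%.
Aggregating (R3): 9.5% + 13.77% + 24% = 47.27%.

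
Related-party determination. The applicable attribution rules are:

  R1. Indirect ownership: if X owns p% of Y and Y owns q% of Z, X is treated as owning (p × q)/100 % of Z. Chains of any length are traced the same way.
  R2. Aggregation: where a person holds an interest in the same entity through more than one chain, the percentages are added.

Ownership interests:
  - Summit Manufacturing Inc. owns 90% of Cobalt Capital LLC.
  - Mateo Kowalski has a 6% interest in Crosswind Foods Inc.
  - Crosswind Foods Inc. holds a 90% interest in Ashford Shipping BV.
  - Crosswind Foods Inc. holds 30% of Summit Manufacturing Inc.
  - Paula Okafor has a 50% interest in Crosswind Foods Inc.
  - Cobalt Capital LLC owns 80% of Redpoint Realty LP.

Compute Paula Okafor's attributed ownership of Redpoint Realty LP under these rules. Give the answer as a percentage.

10.8%

Chain via Crosswind Foods Inc. → Summit Manufacturing Inc. → Cobalt Capital LLC (R1): 50% × 30% × 90% × 80% = 10.8% of Redpoint Realty LP.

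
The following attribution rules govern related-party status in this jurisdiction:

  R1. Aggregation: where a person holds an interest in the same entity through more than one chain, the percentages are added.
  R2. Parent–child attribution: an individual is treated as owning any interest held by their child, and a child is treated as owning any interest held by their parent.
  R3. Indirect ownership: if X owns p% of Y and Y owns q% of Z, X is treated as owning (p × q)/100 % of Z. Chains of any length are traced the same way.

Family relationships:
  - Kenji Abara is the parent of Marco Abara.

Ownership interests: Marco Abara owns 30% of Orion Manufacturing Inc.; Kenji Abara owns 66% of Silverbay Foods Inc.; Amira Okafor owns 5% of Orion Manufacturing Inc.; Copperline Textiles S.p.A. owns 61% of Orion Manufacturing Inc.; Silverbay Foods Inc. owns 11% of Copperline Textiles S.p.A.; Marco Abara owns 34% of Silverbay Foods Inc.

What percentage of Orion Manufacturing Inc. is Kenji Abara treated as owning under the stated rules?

36.71%

By parent–child attribution (R2), Kenji Abara is treated as also owning Marco Abara's interest in Silverbay Foods Inc, giving 66% + 34% = 100%.
By parent–child attribution (R2), Kenji Abara is treated as owning Marco Abara's 30% interest in Orion Manufacturing Inc.
Chain via Silverbay Foods Inc. → Copperline Textiles S.p.A. (R3): 100% × 11% × 61% = 6.71% of Orion Manufacturing Inc.
Direct interest in Orion Manufacturing Inc: 30%.
Aggregating (R1): 6.71% + 30% = 36.71%.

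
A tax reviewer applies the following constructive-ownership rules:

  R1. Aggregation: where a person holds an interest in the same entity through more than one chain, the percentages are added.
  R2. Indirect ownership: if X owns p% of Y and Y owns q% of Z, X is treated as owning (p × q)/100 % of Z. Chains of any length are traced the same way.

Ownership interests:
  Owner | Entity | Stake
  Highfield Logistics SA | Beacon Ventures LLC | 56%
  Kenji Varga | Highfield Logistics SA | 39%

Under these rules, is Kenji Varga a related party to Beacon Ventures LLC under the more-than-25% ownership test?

Chain via Highfield Logistics SA (R2): 39% × 56% = 21.84% of Beacon Ventures LLC.
21.84% does not exceed the 25% threshold, so Kenji is not a related party to Beacon Ventures LLC.

No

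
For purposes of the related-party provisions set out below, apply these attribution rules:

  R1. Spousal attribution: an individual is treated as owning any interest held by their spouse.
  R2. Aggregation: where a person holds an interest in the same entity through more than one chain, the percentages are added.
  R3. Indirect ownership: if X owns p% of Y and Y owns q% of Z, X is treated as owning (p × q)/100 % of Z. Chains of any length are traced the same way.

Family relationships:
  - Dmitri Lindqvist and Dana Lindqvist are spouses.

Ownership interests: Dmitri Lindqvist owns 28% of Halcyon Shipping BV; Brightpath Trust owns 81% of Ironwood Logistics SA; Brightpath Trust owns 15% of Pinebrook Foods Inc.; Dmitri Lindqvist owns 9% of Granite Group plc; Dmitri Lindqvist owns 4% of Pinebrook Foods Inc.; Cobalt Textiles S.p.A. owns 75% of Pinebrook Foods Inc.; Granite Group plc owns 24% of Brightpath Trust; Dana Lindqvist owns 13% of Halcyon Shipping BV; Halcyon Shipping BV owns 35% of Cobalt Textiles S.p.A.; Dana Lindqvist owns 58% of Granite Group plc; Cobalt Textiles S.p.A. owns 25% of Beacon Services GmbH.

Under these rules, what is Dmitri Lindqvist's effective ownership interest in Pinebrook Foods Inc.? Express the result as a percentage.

17.1745%

By spousal attribution (R1), Dmitri Lindqvist is treated as also owning Dana Lindqvist's interest in Halcyon Shipping BV, giving 28% + 13% = 41%.
By spousal attribution (R1), Dmitri Lindqvist is treated as also owning Dana Lindqvist's interest in Granite Group plc, giving 9% + 58% = 67%.
Chain via Halcyon Shipping BV → Cobalt Textiles S.p.A. (R3): 41% × 35% × 75% = 10.7625% of Pinebrook Foods Inc.
Chain via Granite Group plc → Brightpath Trust (R3): 67% × 24% × 15% = 2.412% of Pinebrook Foods Inc.
Direct interest in Pinebrook Foods Inc: 4%.
Aggregating (R2): 10.7625% + 2.412% + 4% = 17.1745%.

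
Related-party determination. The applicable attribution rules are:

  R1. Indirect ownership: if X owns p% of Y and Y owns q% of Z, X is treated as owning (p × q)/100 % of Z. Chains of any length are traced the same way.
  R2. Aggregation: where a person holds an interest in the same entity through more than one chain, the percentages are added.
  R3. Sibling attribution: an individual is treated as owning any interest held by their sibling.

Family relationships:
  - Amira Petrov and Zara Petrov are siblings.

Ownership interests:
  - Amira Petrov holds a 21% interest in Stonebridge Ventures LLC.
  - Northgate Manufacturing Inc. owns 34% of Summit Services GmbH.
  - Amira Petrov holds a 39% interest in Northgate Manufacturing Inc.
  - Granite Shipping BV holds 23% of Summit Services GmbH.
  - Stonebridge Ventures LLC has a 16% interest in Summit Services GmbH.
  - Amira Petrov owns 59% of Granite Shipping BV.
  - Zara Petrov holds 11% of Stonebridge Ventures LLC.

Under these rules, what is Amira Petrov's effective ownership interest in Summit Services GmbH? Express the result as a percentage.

By sibling attribution (R3), Amira Petrov is treated as also owning Zara Petrov's interest in Stonebridge Ventures LLC, giving 21% + 11% = 32%.
Chain via Stonebridge Ventures LLC (R1): 32% × 16% = 5.12% of Summit Services GmbH.
Chain via Granite Shipping BV (R1): 59% × 23% = 13.57% of Summit Services GmbH.
Chain via Northgate Manufacturing Inc. (R1): 39% × 34% = 13.26% of Summit Services GmbH.
Aggregating (R2): 5.12% + 13.57% + 13.26% = 31.95%.

31.95%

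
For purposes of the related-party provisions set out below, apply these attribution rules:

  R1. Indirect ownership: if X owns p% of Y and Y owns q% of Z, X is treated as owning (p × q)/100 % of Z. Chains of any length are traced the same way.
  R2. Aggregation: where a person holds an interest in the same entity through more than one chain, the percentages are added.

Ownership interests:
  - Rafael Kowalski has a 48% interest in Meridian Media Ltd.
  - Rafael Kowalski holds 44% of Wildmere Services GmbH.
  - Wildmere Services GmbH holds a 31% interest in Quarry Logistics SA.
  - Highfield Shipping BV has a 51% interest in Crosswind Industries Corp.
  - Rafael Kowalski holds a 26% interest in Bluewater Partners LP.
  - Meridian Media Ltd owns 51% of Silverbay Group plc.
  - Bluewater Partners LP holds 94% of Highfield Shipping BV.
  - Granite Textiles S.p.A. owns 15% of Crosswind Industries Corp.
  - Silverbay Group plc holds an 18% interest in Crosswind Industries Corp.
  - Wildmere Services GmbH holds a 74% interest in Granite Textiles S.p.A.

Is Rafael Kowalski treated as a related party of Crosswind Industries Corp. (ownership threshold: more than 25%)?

Chain via Wildmere Services GmbH → Granite Textiles S.p.A. (R1): 44% × 74% × 15% = 4.884% of Crosswind Industries Corp.
Chain via Meridian Media Ltd → Silverbay Group plc (R1): 48% × 51% × 18% = 4.4064% of Crosswind Industries Corp.
Chain via Bluewater Partners LP → Highfield Shipping BV (R1): 26% × 94% × 51% = 12.4644% of Crosswind Industries Corp.
Aggregating (R2): 4.884% + 4.4064% + 12.4644% = 21.7548%.
21.7548% does not exceed the 25% threshold, so Rafael is not a related party to Crosswind Industries Corp.

No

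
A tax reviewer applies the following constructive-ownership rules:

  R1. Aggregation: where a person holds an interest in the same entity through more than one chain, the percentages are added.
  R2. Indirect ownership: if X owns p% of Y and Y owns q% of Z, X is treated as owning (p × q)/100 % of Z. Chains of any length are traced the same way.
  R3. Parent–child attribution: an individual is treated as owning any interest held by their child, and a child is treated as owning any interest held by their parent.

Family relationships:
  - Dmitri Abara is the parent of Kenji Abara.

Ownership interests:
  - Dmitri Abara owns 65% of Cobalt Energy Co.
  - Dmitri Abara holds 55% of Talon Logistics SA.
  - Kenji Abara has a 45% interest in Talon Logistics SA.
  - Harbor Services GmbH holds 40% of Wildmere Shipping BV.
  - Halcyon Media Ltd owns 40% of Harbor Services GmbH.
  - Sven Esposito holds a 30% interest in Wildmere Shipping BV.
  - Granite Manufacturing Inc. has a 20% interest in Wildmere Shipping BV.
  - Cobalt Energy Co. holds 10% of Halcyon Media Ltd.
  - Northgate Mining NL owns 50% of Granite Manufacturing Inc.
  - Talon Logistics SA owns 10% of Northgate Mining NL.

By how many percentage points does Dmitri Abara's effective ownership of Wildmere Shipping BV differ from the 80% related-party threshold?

By parent–child attribution (R3), Dmitri Abara is treated as also owning Kenji Abara's interest in Talon Logistics SA, giving 55% + 45% = 100%.
Chain via Cobalt Energy Co. → Halcyon Media Ltd → Harbor Services GmbH (R2): 65% × 10% × 40% × 40% = 1.04% of Wildmere Shipping BV.
Chain via Talon Logistics SA → Northgate Mining NL → Granite Manufacturing Inc. (R2): 100% × 10% × 50% × 20% = 1% of Wildmere Shipping BV.
Aggregating (R1): 1.04% + 1% = 2.04%.
2.04% falls short of the 80% threshold by 77.96 percentage points.

77.96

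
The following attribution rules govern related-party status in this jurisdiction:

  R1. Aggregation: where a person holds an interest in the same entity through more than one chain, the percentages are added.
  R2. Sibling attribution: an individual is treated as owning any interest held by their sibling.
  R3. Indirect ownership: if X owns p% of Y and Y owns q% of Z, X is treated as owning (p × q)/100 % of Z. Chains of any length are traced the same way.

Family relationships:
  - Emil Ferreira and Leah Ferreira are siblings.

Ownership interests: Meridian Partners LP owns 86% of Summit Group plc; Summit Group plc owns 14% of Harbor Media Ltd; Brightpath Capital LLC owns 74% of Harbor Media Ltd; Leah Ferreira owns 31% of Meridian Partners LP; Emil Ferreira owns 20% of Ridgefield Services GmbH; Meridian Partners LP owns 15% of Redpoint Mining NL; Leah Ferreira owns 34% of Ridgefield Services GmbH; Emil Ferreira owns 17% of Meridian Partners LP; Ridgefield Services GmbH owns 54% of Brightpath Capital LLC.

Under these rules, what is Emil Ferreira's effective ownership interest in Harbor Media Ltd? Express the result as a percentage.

By sibling attribution (R2), Emil Ferreira is treated as also owning Leah Ferreira's interest in Meridian Partners LP, giving 17% + 31% = 48%.
By sibling attribution (R2), Emil Ferreira is treated as also owning Leah Ferreira's interest in Ridgefield Services GmbH, giving 20% + 34% = 54%.
Chain via Meridian Partners LP → Summit Group plc (R3): 48% × 86% × 14% = 5.7792% of Harbor Media Ltd.
Chain via Ridgefield Services GmbH → Brightpath Capital LLC (R3): 54% × 54% × 74% = 21.5784% of Harbor Media Ltd.
Aggregating (R1): 5.7792% + 21.5784% = 27.3576%.

27.3576%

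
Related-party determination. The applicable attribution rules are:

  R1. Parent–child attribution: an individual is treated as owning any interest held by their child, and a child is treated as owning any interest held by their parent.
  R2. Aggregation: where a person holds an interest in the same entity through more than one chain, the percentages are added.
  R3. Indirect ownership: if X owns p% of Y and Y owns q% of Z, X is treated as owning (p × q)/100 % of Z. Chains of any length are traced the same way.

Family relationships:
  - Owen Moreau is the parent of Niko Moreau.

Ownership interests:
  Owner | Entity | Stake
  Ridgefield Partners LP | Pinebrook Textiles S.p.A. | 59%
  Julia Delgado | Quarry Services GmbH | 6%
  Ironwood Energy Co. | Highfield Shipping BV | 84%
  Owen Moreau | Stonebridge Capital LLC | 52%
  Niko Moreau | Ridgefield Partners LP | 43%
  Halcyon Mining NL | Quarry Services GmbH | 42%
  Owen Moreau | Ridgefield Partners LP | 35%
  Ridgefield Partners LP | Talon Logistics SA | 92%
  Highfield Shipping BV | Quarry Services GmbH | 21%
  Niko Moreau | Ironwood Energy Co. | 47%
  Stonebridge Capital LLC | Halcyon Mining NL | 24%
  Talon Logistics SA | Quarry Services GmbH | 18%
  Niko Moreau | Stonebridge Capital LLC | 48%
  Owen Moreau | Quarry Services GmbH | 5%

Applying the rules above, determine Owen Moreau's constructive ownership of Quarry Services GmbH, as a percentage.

By parent–child attribution (R1), Owen Moreau is treated as also owning Niko Moreau's interest in Ridgefield Partners LP, giving 35% + 43% = 78%.
By parent–child attribution (R1), Owen Moreau is treated as also owning Niko Moreau's interest in Stonebridge Capital LLC, giving 52% + 48% = 100%.
By parent–child attribution (R1), Owen Moreau is treated as owning Niko Moreau's 47% interest in Ironwood Energy Co.
Chain via Ridgefield Partners LP → Talon Logistics SA (R3): 78% × 92% × 18% = 12.9168% of Quarry Services GmbH.
Chain via Stonebridge Capital LLC → Halcyon Mining NL (R3): 100% × 24% × 42% = 10.08% of Quarry Services GmbH.
Direct interest in Quarry Services GmbH: 5%.
Chain via Ironwood Energy Co. → Highfield Shipping BV (R3): 47% × 84% × 21% = 8.2908% of Quarry Services GmbH.
Aggregating (R2): 12.9168% + 10.08% + 5% + 8.2908% = 36.2876%.

36.2876%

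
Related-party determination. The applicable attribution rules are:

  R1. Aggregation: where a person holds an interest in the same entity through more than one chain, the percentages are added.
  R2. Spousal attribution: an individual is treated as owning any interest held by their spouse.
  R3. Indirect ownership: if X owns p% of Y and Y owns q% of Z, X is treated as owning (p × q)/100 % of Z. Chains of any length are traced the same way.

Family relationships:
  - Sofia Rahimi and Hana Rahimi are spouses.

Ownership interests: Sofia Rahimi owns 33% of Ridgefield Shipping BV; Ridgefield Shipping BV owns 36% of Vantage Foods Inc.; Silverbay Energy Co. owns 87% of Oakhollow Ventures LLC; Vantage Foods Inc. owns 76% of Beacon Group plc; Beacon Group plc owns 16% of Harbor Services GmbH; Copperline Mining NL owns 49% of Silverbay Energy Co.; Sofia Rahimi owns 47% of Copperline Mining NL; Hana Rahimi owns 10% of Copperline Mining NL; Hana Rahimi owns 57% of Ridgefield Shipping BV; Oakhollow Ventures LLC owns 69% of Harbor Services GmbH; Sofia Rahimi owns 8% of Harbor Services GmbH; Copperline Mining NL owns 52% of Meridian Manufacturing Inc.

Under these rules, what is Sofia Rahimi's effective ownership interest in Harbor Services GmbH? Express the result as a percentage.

By spousal attribution (R2), Sofia Rahimi is treated as also owning Hana Rahimi's interest in Ridgefield Shipping BV, giving 33% + 57% = 90%.
By spousal attribution (R2), Sofia Rahimi is treated as also owning Hana Rahimi's interest in Copperline Mining NL, giving 47% + 10% = 57%.
Chain via Ridgefield Shipping BV → Vantage Foods Inc. → Beacon Group plc (R3): 90% × 36% × 76% × 16% = 3.93984% of Harbor Services GmbH.
Chain via Copperline Mining NL → Silverbay Energy Co. → Oakhollow Ventures LLC (R3): 57% × 49% × 87% × 69% = 16.766379% of Harbor Services GmbH.
Direct interest in Harbor Services GmbH: 8%.
Aggregating (R1): 3.93984% + 16.766379% + 8% = 28.706219%.

28.706219%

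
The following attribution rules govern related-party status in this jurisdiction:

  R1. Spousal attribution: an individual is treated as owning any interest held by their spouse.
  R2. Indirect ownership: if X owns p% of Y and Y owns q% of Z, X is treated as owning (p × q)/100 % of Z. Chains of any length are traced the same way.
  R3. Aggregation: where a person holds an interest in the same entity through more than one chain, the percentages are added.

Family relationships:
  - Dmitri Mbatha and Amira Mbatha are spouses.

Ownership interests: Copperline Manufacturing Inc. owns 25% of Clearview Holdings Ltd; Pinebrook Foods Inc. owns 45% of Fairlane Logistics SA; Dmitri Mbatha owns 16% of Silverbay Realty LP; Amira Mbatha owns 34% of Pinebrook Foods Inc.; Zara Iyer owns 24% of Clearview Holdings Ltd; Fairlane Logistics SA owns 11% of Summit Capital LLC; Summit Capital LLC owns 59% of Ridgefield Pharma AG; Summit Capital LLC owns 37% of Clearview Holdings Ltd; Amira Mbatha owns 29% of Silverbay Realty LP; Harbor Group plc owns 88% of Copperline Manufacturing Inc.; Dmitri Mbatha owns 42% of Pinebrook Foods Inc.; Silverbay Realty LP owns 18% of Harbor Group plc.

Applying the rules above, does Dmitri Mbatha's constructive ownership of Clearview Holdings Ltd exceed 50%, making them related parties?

By spousal attribution (R1), Dmitri Mbatha is treated as also owning Amira Mbatha's interest in Pinebrook Foods Inc, giving 42% + 34% = 76%.
By spousal attribution (R1), Dmitri Mbatha is treated as also owning Amira Mbatha's interest in Silverbay Realty LP, giving 16% + 29% = 45%.
Chain via Pinebrook Foods Inc. → Fairlane Logistics SA → Summit Capital LLC (R2): 76% × 45% × 11% × 37% = 1.39194% of Clearview Holdings Ltd.
Chain via Silverbay Realty LP → Harbor Group plc → Copperline Manufacturing Inc. (R2): 45% × 18% × 88% × 25% = 1.782% of Clearview Holdings Ltd.
Aggregating (R3): 1.39194% + 1.782% = 3.17394%.
3.17394% does not exceed the 50% threshold, so Dmitri is not a related party to Clearview Holdings Ltd.

No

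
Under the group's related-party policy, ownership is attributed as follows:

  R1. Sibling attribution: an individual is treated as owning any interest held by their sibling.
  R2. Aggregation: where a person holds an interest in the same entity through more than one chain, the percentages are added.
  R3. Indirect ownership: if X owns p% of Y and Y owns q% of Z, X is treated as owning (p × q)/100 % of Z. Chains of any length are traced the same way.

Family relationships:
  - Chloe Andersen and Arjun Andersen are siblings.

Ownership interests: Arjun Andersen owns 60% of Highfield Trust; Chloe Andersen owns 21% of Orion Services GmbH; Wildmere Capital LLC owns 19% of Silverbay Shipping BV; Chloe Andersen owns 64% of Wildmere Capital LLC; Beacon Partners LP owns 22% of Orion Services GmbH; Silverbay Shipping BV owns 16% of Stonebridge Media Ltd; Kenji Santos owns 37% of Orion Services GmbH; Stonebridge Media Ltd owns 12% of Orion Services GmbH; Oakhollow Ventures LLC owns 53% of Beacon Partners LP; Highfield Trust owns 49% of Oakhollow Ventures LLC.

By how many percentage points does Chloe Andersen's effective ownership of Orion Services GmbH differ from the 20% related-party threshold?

4.661512

By sibling attribution (R1), Chloe Andersen is treated as owning Arjun Andersen's 60% interest in Highfield Trust.
Chain via Wildmere Capital LLC → Silverbay Shipping BV → Stonebridge Media Ltd (R3): 64% × 19% × 16% × 12% = 0.233472% of Orion Services GmbH.
Direct interest in Orion Services GmbH: 21%.
Chain via Highfield Trust → Oakhollow Ventures LLC → Beacon Partners LP (R3): 60% × 49% × 53% × 22% = 3.42804% of Orion Services GmbH.
Aggregating (R2): 0.233472% + 21% + 3.42804% = 24.661512%.
24.661512% exceeds the 20% threshold by 4.661512 percentage points.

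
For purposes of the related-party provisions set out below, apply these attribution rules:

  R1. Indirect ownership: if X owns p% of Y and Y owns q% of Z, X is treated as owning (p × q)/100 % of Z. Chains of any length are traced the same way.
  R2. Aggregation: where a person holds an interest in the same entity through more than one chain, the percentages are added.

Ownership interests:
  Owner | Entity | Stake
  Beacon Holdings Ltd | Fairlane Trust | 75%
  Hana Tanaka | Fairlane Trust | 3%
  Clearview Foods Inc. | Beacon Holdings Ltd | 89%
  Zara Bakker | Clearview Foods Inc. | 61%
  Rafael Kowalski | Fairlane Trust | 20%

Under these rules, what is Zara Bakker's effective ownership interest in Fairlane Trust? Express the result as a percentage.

Chain via Clearview Foods Inc. → Beacon Holdings Ltd (R1): 61% × 89% × 75% = 40.7175% of Fairlane Trust.

40.7175%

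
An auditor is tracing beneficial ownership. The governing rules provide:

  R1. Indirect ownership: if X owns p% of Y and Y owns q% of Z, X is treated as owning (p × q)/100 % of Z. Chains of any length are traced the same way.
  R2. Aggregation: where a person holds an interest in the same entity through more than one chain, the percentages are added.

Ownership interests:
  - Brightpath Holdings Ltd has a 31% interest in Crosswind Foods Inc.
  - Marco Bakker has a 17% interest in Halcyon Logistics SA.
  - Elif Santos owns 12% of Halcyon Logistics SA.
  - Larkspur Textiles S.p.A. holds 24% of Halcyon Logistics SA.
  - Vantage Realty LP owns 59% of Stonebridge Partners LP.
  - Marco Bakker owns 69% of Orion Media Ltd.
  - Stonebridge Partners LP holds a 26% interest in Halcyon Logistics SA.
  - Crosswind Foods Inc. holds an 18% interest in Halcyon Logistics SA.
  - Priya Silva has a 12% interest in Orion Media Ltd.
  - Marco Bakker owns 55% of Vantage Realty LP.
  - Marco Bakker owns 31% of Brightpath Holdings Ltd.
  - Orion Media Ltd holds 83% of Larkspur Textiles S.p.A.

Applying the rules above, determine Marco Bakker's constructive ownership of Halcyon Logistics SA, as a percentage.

40.9116%

Chain via Brightpath Holdings Ltd → Crosswind Foods Inc. (R1): 31% × 31% × 18% = 1.7298% of Halcyon Logistics SA.
Chain via Orion Media Ltd → Larkspur Textiles S.p.A. (R1): 69% × 83% × 24% = 13.7448% of Halcyon Logistics SA.
Chain via Vantage Realty LP → Stonebridge Partners LP (R1): 55% × 59% × 26% = 8.437% of Halcyon Logistics SA.
Direct interest in Halcyon Logistics SA: 17%.
Aggregating (R2): 1.7298% + 13.7448% + 8.437% + 17% = 40.9116%.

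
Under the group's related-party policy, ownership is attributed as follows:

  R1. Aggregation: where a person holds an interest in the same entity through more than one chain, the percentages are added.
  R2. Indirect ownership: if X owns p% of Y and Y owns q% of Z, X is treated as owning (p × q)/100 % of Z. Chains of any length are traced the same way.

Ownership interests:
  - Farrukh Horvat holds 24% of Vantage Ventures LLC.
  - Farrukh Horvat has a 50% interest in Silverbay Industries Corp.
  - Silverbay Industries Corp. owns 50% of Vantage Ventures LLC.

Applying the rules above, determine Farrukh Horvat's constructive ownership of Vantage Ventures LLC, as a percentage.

Chain via Silverbay Industries Corp. (R2): 50% × 50% = 25% of Vantage Ventures LLC.
Direct interest in Vantage Ventures LLC: 24%.
Aggregating (R1): 25% + 24% = 49%.

49%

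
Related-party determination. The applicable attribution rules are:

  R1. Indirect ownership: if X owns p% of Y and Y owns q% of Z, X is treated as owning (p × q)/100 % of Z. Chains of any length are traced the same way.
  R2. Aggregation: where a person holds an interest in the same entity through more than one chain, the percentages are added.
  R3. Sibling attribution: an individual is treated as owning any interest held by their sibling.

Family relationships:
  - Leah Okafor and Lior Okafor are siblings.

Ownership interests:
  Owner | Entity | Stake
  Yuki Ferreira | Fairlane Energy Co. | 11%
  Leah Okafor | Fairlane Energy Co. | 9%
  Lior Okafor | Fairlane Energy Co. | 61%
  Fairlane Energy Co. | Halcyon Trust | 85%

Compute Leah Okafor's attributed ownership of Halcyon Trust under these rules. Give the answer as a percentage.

59.5%

By sibling attribution (R3), Leah Okafor is treated as also owning Lior Okafor's interest in Fairlane Energy Co, giving 9% + 61% = 70%.
Chain via Fairlane Energy Co. (R1): 70% × 85% = 59.5% of Halcyon Trust.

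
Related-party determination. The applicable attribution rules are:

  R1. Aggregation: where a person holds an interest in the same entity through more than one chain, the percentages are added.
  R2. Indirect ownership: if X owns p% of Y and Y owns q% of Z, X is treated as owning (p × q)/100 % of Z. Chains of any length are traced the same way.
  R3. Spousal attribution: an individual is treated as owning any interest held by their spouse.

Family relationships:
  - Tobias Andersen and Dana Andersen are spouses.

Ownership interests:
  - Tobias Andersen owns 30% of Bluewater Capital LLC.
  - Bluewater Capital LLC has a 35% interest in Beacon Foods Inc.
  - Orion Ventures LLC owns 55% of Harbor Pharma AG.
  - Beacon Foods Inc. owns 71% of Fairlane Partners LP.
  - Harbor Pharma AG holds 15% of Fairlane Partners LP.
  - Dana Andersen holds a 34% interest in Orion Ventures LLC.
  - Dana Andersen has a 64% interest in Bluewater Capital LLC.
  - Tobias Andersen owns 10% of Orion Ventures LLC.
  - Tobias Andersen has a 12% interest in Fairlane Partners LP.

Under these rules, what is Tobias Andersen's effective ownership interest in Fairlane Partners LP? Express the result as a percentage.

38.989%

By spousal attribution (R3), Tobias Andersen is treated as also owning Dana Andersen's interest in Orion Ventures LLC, giving 10% + 34% = 44%.
By spousal attribution (R3), Tobias Andersen is treated as also owning Dana Andersen's interest in Bluewater Capital LLC, giving 30% + 64% = 94%.
Chain via Orion Ventures LLC → Harbor Pharma AG (R2): 44% × 55% × 15% = 3.63% of Fairlane Partners LP.
Chain via Bluewater Capital LLC → Beacon Foods Inc. (R2): 94% × 35% × 71% = 23.359% of Fairlane Partners LP.
Direct interest in Fairlane Partners LP: 12%.
Aggregating (R1): 3.63% + 23.359% + 12% = 38.989%.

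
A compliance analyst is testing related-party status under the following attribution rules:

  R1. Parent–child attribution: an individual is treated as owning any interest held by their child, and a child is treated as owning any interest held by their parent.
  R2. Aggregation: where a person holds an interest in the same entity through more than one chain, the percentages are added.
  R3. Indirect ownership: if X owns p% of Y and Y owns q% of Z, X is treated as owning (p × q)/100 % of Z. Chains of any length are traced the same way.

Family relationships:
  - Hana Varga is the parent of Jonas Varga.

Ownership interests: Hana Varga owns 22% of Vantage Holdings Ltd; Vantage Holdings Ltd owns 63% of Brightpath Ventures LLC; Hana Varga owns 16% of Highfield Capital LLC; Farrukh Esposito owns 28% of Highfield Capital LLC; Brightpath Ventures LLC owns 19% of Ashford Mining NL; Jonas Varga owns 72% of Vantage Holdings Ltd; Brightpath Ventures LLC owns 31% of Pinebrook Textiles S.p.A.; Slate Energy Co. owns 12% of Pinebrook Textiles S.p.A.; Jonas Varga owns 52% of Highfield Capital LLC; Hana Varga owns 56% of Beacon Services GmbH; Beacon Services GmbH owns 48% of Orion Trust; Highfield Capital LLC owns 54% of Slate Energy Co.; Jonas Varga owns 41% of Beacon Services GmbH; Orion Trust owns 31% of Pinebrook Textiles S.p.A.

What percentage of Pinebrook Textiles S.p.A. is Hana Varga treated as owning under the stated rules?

37.1982%

By parent–child attribution (R1), Hana Varga is treated as also owning Jonas Varga's interest in Vantage Holdings Ltd, giving 22% + 72% = 94%.
By parent–child attribution (R1), Hana Varga is treated as also owning Jonas Varga's interest in Highfield Capital LLC, giving 16% + 52% = 68%.
By parent–child attribution (R1), Hana Varga is treated as also owning Jonas Varga's interest in Beacon Services GmbH, giving 56% + 41% = 97%.
Chain via Vantage Holdings Ltd → Brightpath Ventures LLC (R3): 94% × 63% × 31% = 18.3582% of Pinebrook Textiles S.p.A.
Chain via Highfield Capital LLC → Slate Energy Co. (R3): 68% × 54% × 12% = 4.4064% of Pinebrook Textiles S.p.A.
Chain via Beacon Services GmbH → Orion Trust (R3): 97% × 48% × 31% = 14.4336% of Pinebrook Textiles S.p.A.
Aggregating (R2): 18.3582% + 4.4064% + 14.4336% = 37.1982%.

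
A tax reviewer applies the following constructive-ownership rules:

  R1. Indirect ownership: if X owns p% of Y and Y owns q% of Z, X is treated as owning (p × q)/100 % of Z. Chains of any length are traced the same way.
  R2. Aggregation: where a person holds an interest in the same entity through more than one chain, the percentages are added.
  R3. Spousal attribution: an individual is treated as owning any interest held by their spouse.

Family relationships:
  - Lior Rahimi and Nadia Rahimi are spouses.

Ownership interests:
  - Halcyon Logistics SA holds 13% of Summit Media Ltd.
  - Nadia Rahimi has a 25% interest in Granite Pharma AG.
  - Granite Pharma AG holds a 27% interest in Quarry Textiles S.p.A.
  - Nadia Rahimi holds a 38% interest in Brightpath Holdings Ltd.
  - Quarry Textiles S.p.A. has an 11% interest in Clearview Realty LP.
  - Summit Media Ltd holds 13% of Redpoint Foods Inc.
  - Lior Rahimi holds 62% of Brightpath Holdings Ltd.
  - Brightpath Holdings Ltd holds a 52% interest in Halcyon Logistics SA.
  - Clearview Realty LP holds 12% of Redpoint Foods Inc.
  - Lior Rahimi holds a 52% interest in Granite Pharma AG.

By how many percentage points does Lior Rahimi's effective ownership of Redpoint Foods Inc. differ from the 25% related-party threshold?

By spousal attribution (R3), Lior Rahimi is treated as also owning Nadia Rahimi's interest in Granite Pharma AG, giving 52% + 25% = 77%.
By spousal attribution (R3), Lior Rahimi is treated as also owning Nadia Rahimi's interest in Brightpath Holdings Ltd, giving 62% + 38% = 100%.
Chain via Granite Pharma AG → Quarry Textiles S.p.A. → Clearview Realty LP (R1): 77% × 27% × 11% × 12% = 0.274428% of Redpoint Foods Inc.
Chain via Brightpath Holdings Ltd → Halcyon Logistics SA → Summit Media Ltd (R1): 100% × 52% × 13% × 13% = 0.8788% of Redpoint Foods Inc.
Aggregating (R2): 0.274428% + 0.8788% = 1.153228%.
1.153228% falls short of the 25% threshold by 23.846772 percentage points.

23.846772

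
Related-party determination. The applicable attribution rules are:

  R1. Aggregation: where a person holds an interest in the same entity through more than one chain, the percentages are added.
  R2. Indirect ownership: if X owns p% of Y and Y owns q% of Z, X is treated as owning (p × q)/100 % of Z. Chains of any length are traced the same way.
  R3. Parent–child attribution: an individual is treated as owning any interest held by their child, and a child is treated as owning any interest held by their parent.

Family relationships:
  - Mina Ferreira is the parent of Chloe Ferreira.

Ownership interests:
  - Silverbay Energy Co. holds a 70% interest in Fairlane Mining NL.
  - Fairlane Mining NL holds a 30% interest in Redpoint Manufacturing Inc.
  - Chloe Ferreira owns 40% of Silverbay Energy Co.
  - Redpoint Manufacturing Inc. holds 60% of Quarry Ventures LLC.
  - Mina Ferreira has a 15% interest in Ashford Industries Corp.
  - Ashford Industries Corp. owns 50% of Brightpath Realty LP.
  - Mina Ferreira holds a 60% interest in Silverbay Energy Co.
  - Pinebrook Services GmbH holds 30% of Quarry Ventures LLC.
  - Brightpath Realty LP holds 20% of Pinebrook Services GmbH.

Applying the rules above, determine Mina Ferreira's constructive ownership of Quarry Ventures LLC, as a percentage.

13.05%

By parent–child attribution (R3), Mina Ferreira is treated as also owning Chloe Ferreira's interest in Silverbay Energy Co, giving 60% + 40% = 100%.
Chain via Silverbay Energy Co. → Fairlane Mining NL → Redpoint Manufacturing Inc. (R2): 100% × 70% × 30% × 60% = 12.6% of Quarry Ventures LLC.
Chain via Ashford Industries Corp. → Brightpath Realty LP → Pinebrook Services GmbH (R2): 15% × 50% × 20% × 30% = 0.45% of Quarry Ventures LLC.
Aggregating (R1): 12.6% + 0.45% = 13.05%.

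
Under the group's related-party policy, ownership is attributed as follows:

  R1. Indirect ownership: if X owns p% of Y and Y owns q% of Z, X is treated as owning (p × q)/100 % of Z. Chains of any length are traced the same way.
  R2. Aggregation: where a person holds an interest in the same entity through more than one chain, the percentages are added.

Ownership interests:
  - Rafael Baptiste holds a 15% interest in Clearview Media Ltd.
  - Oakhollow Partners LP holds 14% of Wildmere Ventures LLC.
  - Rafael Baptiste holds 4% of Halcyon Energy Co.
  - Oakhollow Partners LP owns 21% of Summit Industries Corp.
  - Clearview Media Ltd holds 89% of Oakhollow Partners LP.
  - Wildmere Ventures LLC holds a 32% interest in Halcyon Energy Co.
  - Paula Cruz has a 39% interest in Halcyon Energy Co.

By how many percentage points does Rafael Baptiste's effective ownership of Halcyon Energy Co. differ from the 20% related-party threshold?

Chain via Clearview Media Ltd → Oakhollow Partners LP → Wildmere Ventures LLC (R1): 15% × 89% × 14% × 32% = 0.59808% of Halcyon Energy Co.
Direct interest in Halcyon Energy Co: 4%.
Aggregating (R2): 0.59808% + 4% = 4.59808%.
4.59808% falls short of the 20% threshold by 15.40192 percentage points.

15.40192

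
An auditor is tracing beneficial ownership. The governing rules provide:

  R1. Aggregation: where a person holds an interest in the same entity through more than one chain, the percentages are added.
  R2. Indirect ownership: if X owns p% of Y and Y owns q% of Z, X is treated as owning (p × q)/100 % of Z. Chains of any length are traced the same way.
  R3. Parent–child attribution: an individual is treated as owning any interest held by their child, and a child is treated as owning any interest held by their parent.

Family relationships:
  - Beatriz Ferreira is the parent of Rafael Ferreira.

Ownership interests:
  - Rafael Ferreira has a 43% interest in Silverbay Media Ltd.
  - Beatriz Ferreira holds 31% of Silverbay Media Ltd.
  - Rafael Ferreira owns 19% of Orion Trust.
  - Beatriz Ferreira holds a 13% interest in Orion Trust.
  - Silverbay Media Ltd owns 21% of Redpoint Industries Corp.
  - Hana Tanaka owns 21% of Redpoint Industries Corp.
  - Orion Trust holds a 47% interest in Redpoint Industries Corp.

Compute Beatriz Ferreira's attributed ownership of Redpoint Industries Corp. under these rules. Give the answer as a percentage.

By parent–child attribution (R3), Beatriz Ferreira is treated as also owning Rafael Ferreira's interest in Silverbay Media Ltd, giving 31% + 43% = 74%.
By parent–child attribution (R3), Beatriz Ferreira is treated as also owning Rafael Ferreira's interest in Orion Trust, giving 13% + 19% = 32%.
Chain via Silverbay Media Ltd (R2): 74% × 21% = 15.54% of Redpoint Industries Corp.
Chain via Orion Trust (R2): 32% × 47% = 15.04% of Redpoint Industries Corp.
Aggregating (R1): 15.54% + 15.04% = 30.58%.

30.58%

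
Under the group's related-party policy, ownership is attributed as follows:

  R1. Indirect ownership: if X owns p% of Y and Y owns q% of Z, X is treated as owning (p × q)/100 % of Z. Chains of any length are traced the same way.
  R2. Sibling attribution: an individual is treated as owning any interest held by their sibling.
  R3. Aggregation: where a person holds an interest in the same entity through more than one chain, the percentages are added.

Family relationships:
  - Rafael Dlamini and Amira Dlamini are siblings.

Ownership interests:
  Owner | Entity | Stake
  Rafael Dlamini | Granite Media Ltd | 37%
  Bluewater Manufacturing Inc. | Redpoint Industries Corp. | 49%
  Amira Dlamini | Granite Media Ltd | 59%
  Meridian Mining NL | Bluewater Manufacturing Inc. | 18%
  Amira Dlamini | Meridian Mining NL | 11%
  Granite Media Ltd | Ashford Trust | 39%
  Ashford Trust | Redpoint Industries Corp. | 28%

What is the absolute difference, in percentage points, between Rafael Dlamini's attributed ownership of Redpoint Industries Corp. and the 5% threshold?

By sibling attribution (R2), Rafael Dlamini is treated as also owning Amira Dlamini's interest in Granite Media Ltd, giving 37% + 59% = 96%.
By sibling attribution (R2), Rafael Dlamini is treated as owning Amira Dlamini's 11% interest in Meridian Mining NL.
Chain via Granite Media Ltd → Ashford Trust (R1): 96% × 39% × 28% = 10.4832% of Redpoint Industries Corp.
Chain via Meridian Mining NL → Bluewater Manufacturing Inc. (R1): 11% × 18% × 49% = 0.9702% of Redpoint Industries Corp.
Aggregating (R3): 10.4832% + 0.9702% = 11.4534%.
11.4534% exceeds the 5% threshold by 6.4534 percentage points.

6.4534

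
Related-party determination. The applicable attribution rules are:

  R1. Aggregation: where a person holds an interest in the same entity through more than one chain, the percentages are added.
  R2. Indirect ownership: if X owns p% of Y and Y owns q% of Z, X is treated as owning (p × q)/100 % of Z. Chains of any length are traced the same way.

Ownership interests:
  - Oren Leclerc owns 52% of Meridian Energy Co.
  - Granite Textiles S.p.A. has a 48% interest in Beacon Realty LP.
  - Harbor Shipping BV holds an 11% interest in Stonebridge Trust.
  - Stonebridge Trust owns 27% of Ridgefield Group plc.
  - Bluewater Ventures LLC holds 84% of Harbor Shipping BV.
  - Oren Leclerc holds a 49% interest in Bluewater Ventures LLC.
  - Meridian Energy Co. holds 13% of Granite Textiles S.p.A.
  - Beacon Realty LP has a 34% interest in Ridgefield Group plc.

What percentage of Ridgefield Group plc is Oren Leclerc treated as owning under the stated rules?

Chain via Bluewater Ventures LLC → Harbor Shipping BV → Stonebridge Trust (R2): 49% × 84% × 11% × 27% = 1.222452% of Ridgefield Group plc.
Chain via Meridian Energy Co. → Granite Textiles S.p.A. → Beacon Realty LP (R2): 52% × 13% × 48% × 34% = 1.103232% of Ridgefield Group plc.
Aggregating (R1): 1.222452% + 1.103232% = 2.325684%.

2.325684%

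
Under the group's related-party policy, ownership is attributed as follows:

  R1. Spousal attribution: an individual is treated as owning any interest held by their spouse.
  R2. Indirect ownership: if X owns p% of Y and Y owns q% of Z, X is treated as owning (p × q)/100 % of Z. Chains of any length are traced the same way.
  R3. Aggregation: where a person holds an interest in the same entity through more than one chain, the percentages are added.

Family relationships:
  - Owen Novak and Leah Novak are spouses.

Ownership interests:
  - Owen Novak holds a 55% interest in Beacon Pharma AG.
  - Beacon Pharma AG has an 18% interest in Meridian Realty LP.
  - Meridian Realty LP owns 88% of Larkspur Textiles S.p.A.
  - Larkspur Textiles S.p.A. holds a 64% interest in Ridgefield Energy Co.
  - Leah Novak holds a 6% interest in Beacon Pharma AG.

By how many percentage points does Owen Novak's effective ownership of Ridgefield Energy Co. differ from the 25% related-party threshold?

18.816064

By spousal attribution (R1), Owen Novak is treated as also owning Leah Novak's interest in Beacon Pharma AG, giving 55% + 6% = 61%.
Chain via Beacon Pharma AG → Meridian Realty LP → Larkspur Textiles S.p.A. (R2): 61% × 18% × 88% × 64% = 6.183936% of Ridgefield Energy Co.
6.183936% falls short of the 25% threshold by 18.816064 percentage points.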